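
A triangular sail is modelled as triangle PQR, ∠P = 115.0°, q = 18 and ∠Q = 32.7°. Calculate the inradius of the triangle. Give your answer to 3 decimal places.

4.401

The third angle is ∠R = 180° − ∠P − ∠Q = 32.30°.
Law of sines: p = q·sin P/sin Q ≈ 30.197.
Law of sines: r = q·sin R/sin Q ≈ 17.804.
Area = ½·q·p·sin R ≈ 145.22.
Semiperimeter s = (30.197+18+17.804)/2 = 33.
Inradius = area/s = 145.22/33 ≈ 4.4006.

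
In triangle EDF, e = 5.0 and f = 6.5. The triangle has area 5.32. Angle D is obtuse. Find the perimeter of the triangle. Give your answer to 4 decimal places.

22.8432

From area = ½·f·e·sin D, we get sin D = 2·area/(f·e) ≈ 0.32738.
Taking the obtuse solution, ∠D ≈ 160.89°.
Law of cosines then gives d ≈ 11.343.
Perimeter = 5 + 11.343 + 6.5 = 22.843.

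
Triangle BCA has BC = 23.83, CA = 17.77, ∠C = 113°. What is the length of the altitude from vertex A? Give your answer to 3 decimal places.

h_A ≈ 16.357

By the law of cosines, AB² = BC² + CA² − 2·BC·CA·cos C = 1214.6, so AB ≈ 34.851.
Area = ½·BC·CA·sin C ≈ 194.9.
The altitude from A has length 2·area/BC ≈ 16.357.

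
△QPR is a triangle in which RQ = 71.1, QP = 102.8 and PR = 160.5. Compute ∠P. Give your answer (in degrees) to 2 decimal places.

By the law of cosines, cos P = (QP² + PR² − RQ²) / (2·QP·PR) ≈ 0.94770, so ∠P ≈ 18.61°.

∠P ≈ 18.61°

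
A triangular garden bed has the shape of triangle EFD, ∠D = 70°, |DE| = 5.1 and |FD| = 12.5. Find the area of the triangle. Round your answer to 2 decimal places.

29.95

Area = ½·|FD|·|DE|·sin D ≈ 29.953.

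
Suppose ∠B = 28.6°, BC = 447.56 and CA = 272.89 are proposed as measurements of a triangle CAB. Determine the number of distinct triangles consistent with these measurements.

2

BC·sin B = 447.56·sin(28.6°) ≈ 214.2.
Since BC sin B < CA < BC (214.2 < 272.89 < 447.56), two triangles exist.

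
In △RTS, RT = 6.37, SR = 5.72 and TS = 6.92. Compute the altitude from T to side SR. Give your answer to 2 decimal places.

Semiperimeter s = (6.92 + 5.72 + 6.37)/2 = 9.505.
Heron's formula: area = √(9.505·2.585·3.785·3.135) ≈ 17.075.
The altitude from T has length 2·area/SR ≈ 5.9702.

h_T ≈ 5.97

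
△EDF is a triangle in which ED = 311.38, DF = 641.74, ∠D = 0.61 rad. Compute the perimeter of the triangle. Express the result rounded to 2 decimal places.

perimeter ≈ 1378.81

By the law of cosines, FE² = ED² + DF² − 2·ED·DF·cos D = 1.8122e+05, so FE ≈ 425.69.
Semiperimeter s = (641.74+425.69+311.38)/2 = 689.41.
Perimeter = 641.74 + 425.69 + 311.38 = 1378.8.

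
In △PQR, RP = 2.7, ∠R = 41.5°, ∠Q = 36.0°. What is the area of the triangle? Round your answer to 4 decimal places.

area ≈ 4.0117

The third angle is ∠P = 180° − ∠Q − ∠R = 102.50°.
Law of sines: QR = RP·sin P/sin Q ≈ 4.4846.
Law of sines: PQ = RP·sin R/sin Q ≈ 3.0438.
Area = ½·RP·QR·sin R ≈ 4.0117.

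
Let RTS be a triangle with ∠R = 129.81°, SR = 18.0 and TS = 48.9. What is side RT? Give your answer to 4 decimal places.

35.3800

Law of sines: sin T = SR·sin R/TS ≈ 0.28276.
Since TS ≥ SR, only the acute value applies: ∠T ≈ 16.43°.
Then ∠S = 180° − ∠R − ∠T ≈ 33.76°.
Law of sines gives RT = TS·sin S/sin R ≈ 35.38.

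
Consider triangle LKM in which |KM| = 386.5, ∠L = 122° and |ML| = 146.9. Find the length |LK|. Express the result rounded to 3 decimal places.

Law of sines: sin K = |ML|·sin L/|KM| ≈ 0.32232.
Since |KM| ≥ |ML|, only the acute value applies: ∠K ≈ 18.80°.
Then ∠M = 180° − ∠L − ∠K ≈ 39.20°.
Law of sines gives |LK| = |KM|·sin M/sin L ≈ 288.03.

288.027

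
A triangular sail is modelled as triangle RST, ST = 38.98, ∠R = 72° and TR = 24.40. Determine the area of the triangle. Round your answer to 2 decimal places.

Law of sines: sin S = TR·sin R/ST ≈ 0.59533.
Since ST ≥ TR, only the acute value applies: ∠S ≈ 36.54°.
Then ∠T = 180° − ∠R − ∠S ≈ 71.46°.
Law of sines gives RS = ST·sin T/sin R ≈ 38.86.
Area = ½·ST·TR·sin T ≈ 450.89.

area ≈ 450.89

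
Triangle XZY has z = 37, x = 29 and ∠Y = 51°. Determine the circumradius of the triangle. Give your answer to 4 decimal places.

By the law of cosines, y² = x² + z² − 2·x·z·cos Y = 859.48, so y ≈ 29.317.
Area = ½·x·z·sin Y ≈ 416.94.
Circumradius = y/(2 sin Y) ≈ 18.862.

18.8619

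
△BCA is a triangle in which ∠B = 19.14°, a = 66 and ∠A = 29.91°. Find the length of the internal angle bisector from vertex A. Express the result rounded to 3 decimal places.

The third angle is ∠C = 180° − ∠A − ∠B = 130.95°.
Law of sines: b = a·sin B/sin A ≈ 43.398.
Law of sines: c = a·sin C/sin A ≈ 99.969.
The bisector from A has length 2·b·c·cos(∠A/2)/(b+c) ≈ 58.472.

58.472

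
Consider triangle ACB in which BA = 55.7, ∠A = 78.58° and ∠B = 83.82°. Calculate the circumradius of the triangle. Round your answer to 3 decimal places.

The third angle is ∠C = 180° − ∠B − ∠A = 17.60°.
Law of sines: CB = BA·sin A/sin C ≈ 180.56.
Law of sines: AC = BA·sin B/sin C ≈ 183.14.
Circumradius = BA/(2 sin C) ≈ 92.106.

92.106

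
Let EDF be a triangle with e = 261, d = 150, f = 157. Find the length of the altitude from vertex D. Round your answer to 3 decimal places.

h_D ≈ 140.578

Semiperimeter s = (261 + 150 + 157)/2 = 284.
Heron's formula: area = √(284·23·134·127) ≈ 10543.
The altitude from D has length 2·area/d ≈ 140.58.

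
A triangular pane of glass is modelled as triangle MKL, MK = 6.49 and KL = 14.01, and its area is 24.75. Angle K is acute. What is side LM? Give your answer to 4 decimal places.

From area = ½·MK·KL·sin K, we get sin K = 2·area/(MK·KL) ≈ 0.54441.
Taking the acute solution, ∠K ≈ 32.98°.
Law of cosines then gives LM ≈ 9.2661.

9.2661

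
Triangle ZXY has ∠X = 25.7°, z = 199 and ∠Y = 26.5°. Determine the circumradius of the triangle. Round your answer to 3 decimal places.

The third angle is ∠Z = 180° − ∠X − ∠Y = 127.80°.
Law of sines: x = z·sin X/sin Z ≈ 109.22.
Law of sines: y = z·sin Y/sin Z ≈ 112.37.
Circumradius = z/(2 sin Z) ≈ 125.92.

R ≈ 125.925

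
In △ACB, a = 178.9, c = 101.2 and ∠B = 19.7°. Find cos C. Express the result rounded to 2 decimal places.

By the law of cosines, b² = a² + c² − 2·a·c·cos B = 8156.6, so b ≈ 90.314.
Law of cosines again: cos C = (b² + a² − c²)/(2·b·a) ≈ 0.92592, so ∠C ≈ 22.19°.

0.93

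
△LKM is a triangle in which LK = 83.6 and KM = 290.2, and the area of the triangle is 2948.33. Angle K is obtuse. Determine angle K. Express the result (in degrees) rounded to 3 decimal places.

∠K ≈ 165.933°

From area = ½·LK·KM·sin K, we get sin K = 2·area/(LK·KM) ≈ 0.24305.
Taking the obtuse solution, ∠K ≈ 165.93°.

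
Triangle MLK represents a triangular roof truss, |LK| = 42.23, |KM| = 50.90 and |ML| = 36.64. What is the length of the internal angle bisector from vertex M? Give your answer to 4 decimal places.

t_M ≈ 37.8281

By the law of cosines, cos M = (|KM|² + |ML|² − |LK|²) / (2·|KM|·|ML|) ≈ 0.57640, so ∠M ≈ 54.80°.
The bisector from M has length 2·|KM|·|ML|·cos(∠M/2)/(|KM|+|ML|) ≈ 37.828.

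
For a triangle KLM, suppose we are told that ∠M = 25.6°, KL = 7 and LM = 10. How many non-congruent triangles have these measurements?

LM·sin M = 10·sin(25.6°) ≈ 4.321.
Since LM sin M < KL < LM (4.321 < 7 < 10), two triangles exist.

2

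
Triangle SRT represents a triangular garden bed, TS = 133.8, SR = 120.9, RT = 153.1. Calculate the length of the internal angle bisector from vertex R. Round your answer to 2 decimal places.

By the law of cosines, cos R = (SR² + RT² − TS²) / (2·SR·RT) ≈ 0.54441, so ∠R ≈ 57.02°.
The bisector from R has length 2·SR·RT·cos(∠R/2)/(SR+RT) ≈ 118.73.

t_R ≈ 118.73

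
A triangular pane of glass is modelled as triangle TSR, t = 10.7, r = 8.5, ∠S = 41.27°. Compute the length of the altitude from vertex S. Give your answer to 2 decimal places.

By the law of cosines, s² = r² + t² − 2·r·t·cos S = 50.022, so s ≈ 7.0726.
Area = ½·r·t·sin S ≈ 29.996.
The altitude from S has length 2·area/s ≈ 8.4822.

8.48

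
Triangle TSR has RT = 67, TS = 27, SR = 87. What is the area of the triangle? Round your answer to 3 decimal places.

687.510

Semiperimeter s = (87 + 67 + 27)/2 = 90.5.
Heron's formula: area = √(90.5·3.5·23.5·63.5) ≈ 687.51.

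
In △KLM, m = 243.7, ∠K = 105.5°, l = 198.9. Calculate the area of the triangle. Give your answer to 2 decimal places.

Area = ½·l·m·sin K ≈ 23355.

area ≈ 23354.51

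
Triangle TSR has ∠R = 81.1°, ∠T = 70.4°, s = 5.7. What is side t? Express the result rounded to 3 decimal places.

11.254

The third angle is ∠S = 180° − ∠R − ∠T = 28.50°.
Law of sines: t = s·sin T/sin S ≈ 11.254.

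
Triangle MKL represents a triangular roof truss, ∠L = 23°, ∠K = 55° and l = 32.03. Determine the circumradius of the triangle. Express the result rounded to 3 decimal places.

R ≈ 40.987

The third angle is ∠M = 180° − ∠K − ∠L = 102.00°.
Law of sines: m = l·sin M/sin L ≈ 80.183.
Law of sines: k = l·sin K/sin L ≈ 67.15.
Circumradius = l/(2 sin L) ≈ 40.987.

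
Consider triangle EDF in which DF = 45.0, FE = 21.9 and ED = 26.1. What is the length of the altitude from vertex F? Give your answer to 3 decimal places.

Semiperimeter s = (45 + 21.9 + 26.1)/2 = 46.5.
Heron's formula: area = √(46.5·1.5·24.6·20.4) ≈ 187.09.
The altitude from F has length 2·area/ED ≈ 14.337.

h_F ≈ 14.337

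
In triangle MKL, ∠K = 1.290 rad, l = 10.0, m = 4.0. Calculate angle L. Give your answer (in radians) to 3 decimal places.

1.444

By the law of cosines, k² = l² + m² − 2·l·m·cos K = 93.83, so k ≈ 9.6866.
Law of cosines again: cos L = (m² + k² − l²)/(2·m·k) ≈ 0.12685, so ∠L ≈ 1.444 rad.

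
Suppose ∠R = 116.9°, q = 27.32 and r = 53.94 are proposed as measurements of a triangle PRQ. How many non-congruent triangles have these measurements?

1

q·sin R = 27.32·sin(116.9°) ≈ 24.36.
Since ∠R is not acute, a triangle exists only if r > q; here r > q, so there is exactly one triangle.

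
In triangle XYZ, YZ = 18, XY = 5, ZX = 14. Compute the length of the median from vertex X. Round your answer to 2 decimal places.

Median from X: ½√(2·ZX² + 2·XY² − YZ²) ≈ 5.4314.

5.43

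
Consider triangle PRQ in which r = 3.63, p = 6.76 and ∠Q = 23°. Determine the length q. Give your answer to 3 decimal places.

3.701

By the law of cosines, q² = p² + r² − 2·p·r·cos Q = 13.698, so q ≈ 3.7011.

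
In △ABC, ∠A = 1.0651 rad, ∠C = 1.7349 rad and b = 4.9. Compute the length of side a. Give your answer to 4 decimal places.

12.7966

The third angle is ∠B = π − ∠C − ∠A = 0.3416 rad.
Law of sines: a = b·sin A/sin B ≈ 12.797.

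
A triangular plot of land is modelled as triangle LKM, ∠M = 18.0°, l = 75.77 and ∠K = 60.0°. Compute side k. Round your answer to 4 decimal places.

The third angle is ∠L = 180° − ∠K − ∠M = 102.00°.
Law of sines: k = l·sin K/sin L ≈ 67.085.

67.0847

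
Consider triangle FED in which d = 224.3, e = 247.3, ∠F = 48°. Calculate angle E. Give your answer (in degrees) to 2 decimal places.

∠E ≈ 72.25°

By the law of cosines, f² = e² + d² − 2·e·d·cos F = 37235, so f ≈ 192.96.
Law of cosines again: cos E = (d² + f² − e²)/(2·d·f) ≈ 0.30484, so ∠E ≈ 72.25°.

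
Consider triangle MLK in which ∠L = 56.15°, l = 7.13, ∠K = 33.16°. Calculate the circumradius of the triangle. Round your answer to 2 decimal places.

R ≈ 4.29

The third angle is ∠M = 180° − ∠L − ∠K = 90.69°.
Law of sines: m = l·sin M/sin L ≈ 8.5846.
Law of sines: k = l·sin K/sin L ≈ 4.6959.
Circumradius = l/(2 sin L) ≈ 4.2926.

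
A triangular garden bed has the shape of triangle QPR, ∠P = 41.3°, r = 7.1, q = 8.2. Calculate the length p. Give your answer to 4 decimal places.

By the law of cosines, p² = r² + q² − 2·r·q·cos P = 30.173, so p ≈ 5.493.

5.4930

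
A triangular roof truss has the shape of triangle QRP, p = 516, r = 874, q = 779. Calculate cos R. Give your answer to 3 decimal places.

0.136

By the law of cosines, cos R = (p² + q² − r²) / (2·p·q) ≈ 0.13586, so ∠R ≈ 82.19°.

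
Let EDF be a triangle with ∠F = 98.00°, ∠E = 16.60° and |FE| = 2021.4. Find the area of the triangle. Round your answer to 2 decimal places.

The third angle is ∠D = 180° − ∠F − ∠E = 65.40°.
Law of sines: |DF| = |FE|·sin E/sin D ≈ 635.14.
Law of sines: |ED| = |FE|·sin F/sin D ≈ 2201.5.
Area = ½·|FE|·|DF|·sin F ≈ 6.3569e+05.

635686.79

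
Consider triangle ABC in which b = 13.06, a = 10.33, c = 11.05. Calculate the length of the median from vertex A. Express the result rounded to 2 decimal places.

Median from A: ½√(2·b² + 2·c² − a²) ≈ 10.939.

m_A ≈ 10.94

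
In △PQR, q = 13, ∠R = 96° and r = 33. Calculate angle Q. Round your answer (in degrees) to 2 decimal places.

Law of sines: sin Q = q·sin R/r ≈ 0.39178.
Since r ≥ q, only the acute value applies: ∠Q ≈ 23.07°.
Then ∠P = 180° − ∠R − ∠Q ≈ 60.93°.

∠Q ≈ 23.07°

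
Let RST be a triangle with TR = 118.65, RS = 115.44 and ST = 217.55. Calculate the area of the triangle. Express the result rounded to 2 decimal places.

Semiperimeter s = (217.55 + 118.65 + 115.44)/2 = 225.82.
Heron's formula: area = √(225.82·8.27·107.17·110.38) ≈ 4700.2.

4700.19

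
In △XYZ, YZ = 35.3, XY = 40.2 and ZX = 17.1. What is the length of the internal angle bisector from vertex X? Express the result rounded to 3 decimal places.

t_X ≈ 20.653

By the law of cosines, cos X = (ZX² + XY² − YZ²) / (2·ZX·XY) ≈ 0.48177, so ∠X ≈ 61.20°.
The bisector from X has length 2·ZX·XY·cos(∠X/2)/(ZX+XY) ≈ 20.653.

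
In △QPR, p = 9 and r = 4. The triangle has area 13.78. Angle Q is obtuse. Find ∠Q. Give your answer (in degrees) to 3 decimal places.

∠Q ≈ 130.044°

From area = ½·p·r·sin Q, we get sin Q = 2·area/(p·r) ≈ 0.76556.
Taking the obtuse solution, ∠Q ≈ 130.04°.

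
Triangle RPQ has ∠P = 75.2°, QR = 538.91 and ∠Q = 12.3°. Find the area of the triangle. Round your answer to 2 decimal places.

area ≈ 31965.64

The third angle is ∠R = 180° − ∠P − ∠Q = 92.50°.
Law of sines: PQ = QR·sin R/sin P ≈ 556.87.
Law of sines: RP = QR·sin Q/sin P ≈ 118.74.
Area = ½·QR·PQ·sin Q ≈ 31966.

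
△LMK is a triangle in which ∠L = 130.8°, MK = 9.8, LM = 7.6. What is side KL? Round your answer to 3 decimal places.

Law of sines: sin K = LM·sin L/MK ≈ 0.58706.
Since MK ≥ LM, only the acute value applies: ∠K ≈ 35.95°.
Then ∠M = 180° − ∠L − ∠K ≈ 13.25°.
Law of sines gives KL = MK·sin M/sin L ≈ 2.9675.

2.968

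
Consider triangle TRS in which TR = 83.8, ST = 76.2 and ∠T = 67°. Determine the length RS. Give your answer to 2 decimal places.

By the law of cosines, RS² = ST² + TR² − 2·ST·TR·cos T = 7838.8, so RS ≈ 88.537.

88.54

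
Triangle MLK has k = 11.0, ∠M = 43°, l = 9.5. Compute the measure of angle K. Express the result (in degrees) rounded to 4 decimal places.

By the law of cosines, m² = l² + k² − 2·l·k·cos M = 58.397, so m ≈ 7.6418.
Law of cosines again: cos K = (m² + l² − k²)/(2·m·l) ≈ 0.19041, so ∠K ≈ 79.02°.

79.0230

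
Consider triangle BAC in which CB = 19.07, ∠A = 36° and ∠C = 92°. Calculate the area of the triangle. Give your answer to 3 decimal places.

area ≈ 243.624

The third angle is ∠B = 180° − ∠A − ∠C = 52.00°.
Law of sines: AC = CB·sin B/sin A ≈ 25.566.
Law of sines: BA = CB·sin C/sin A ≈ 32.424.
Area = ½·CB·AC·sin C ≈ 243.62.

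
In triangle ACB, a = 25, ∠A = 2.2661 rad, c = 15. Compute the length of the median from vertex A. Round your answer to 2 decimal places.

Law of sines: sin C = c·sin A/a ≈ 0.46072.
Since a ≥ c, only the acute value applies: ∠C ≈ 0.4788 rad.
Then ∠B = π − ∠A − ∠C ≈ 0.3967 rad.
Law of sines gives b = a·sin B/sin A ≈ 12.579.
Median from A: ½√(2·c² + 2·b² − a²) ≈ 5.9473.

5.95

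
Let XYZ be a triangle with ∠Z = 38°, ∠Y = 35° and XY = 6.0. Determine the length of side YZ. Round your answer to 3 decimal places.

9.320

The third angle is ∠X = 180° − ∠Y − ∠Z = 107.00°.
Law of sines: YZ = XY·sin X/sin Z ≈ 9.3198.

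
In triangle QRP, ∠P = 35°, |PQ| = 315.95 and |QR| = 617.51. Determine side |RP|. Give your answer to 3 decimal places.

Law of sines: sin R = |PQ|·sin P/|QR| ≈ 0.29347.
Since |QR| ≥ |PQ|, only the acute value applies: ∠R ≈ 17.07°.
Then ∠Q = 180° − ∠P − ∠R ≈ 127.93°.
Law of sines gives |RP| = |QR|·sin Q/sin P ≈ 849.13.

849.131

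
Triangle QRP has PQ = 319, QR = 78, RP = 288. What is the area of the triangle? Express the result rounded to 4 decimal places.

area ≈ 10771.4782

Semiperimeter s = (288 + 319 + 78)/2 = 342.5.
Heron's formula: area = √(342.5·54.5·23.5·264.5) ≈ 10771.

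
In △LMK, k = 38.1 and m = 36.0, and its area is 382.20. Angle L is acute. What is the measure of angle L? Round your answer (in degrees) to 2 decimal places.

33.87

From area = ½·m·k·sin L, we get sin L = 2·area/(m·k) ≈ 0.55731.
Taking the acute solution, ∠L ≈ 33.87°.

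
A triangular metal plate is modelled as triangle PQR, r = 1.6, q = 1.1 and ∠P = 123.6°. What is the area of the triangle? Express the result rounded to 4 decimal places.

Area = ½·q·r·sin P ≈ 0.73297.

area ≈ 0.7330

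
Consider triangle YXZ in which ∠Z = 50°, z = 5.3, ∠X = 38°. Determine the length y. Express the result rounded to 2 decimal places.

The third angle is ∠Y = 180° − ∠X − ∠Z = 92.00°.
Law of sines: y = z·sin Y/sin Z ≈ 6.9144.

6.91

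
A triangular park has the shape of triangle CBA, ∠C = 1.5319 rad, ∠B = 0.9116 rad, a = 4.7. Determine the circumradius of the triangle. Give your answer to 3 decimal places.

The third angle is ∠A = π − ∠C − ∠B = 0.6981 rad.
Law of sines: c = a·sin C/sin A ≈ 7.3067.
Law of sines: b = a·sin B/sin A ≈ 5.7802.
Circumradius = a/(2 sin A) ≈ 3.6561.

3.656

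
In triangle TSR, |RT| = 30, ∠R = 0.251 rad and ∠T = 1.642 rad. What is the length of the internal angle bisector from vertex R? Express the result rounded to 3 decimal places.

The third angle is ∠S = π − ∠R − ∠T = 1.249 rad.
Law of sines: |SR| = |RT|·sin T/sin S ≈ 31.547.
Law of sines: |TS| = |RT|·sin R/sin S ≈ 7.8554.
The bisector from R has length 2·|SR|·|RT|·cos(∠R/2)/(|SR|+|RT|) ≈ 30.512.

30.512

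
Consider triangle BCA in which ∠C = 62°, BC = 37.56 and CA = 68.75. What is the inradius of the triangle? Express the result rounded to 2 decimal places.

By the law of cosines, AB² = BC² + CA² − 2·BC·CA·cos C = 3712.7, so AB ≈ 60.932.
Area = ½·BC·CA·sin C ≈ 1140.
Semiperimeter s = (68.75+60.932+37.56)/2 = 83.621.
Inradius = area/s = 1140/83.621 ≈ 13.633.

13.63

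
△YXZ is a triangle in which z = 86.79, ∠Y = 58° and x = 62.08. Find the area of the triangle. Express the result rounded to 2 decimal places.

Area = ½·x·z·sin Y ≈ 2284.6.

2284.61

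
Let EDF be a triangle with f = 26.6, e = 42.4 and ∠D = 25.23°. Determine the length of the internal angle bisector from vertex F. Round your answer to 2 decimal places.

27.50

By the law of cosines, d² = f² + e² − 2·f·e·cos D = 464.82, so d ≈ 21.56.
Law of cosines again: cos F = (e² + d² − f²)/(2·e·d) ≈ 0.85054, so ∠F ≈ 31.73°.
The bisector from F has length 2·e·d·cos(∠F/2)/(e+d) ≈ 27.496.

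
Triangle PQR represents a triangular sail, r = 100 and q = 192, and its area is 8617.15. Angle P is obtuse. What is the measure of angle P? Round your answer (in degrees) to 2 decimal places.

116.15

From area = ½·q·r·sin P, we get sin P = 2·area/(q·r) ≈ 0.89762.
Taking the obtuse solution, ∠P ≈ 116.15°.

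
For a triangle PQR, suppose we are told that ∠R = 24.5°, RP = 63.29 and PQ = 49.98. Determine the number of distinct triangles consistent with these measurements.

2

RP·sin R = 63.29·sin(24.5°) ≈ 26.25.
Since RP sin R < PQ < RP (26.25 < 49.98 < 63.29), two triangles exist.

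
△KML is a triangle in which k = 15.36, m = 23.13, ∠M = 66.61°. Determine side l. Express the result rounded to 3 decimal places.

Law of sines: sin K = k·sin M/m ≈ 0.60950.
Since m ≥ k, only the acute value applies: ∠K ≈ 37.55°.
Then ∠L = 180° − ∠M − ∠K ≈ 75.84°.
Law of sines gives l = m·sin L/sin M ≈ 24.435.

24.435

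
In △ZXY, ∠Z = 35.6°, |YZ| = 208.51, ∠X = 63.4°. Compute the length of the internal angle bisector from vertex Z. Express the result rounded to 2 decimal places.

t_Z ≈ 208.40

The third angle is ∠Y = 180° − ∠Z − ∠X = 81.00°.
Law of sines: |XY| = |YZ|·sin Z/sin X ≈ 135.75.
Law of sines: |ZX| = |YZ|·sin Y/sin X ≈ 230.32.
The bisector from Z has length 2·|YZ|·|ZX|·cos(∠Z/2)/(|YZ|+|ZX|) ≈ 208.4.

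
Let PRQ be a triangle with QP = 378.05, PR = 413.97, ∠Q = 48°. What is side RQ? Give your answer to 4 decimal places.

Law of sines: sin R = QP·sin Q/PR ≈ 0.67866.
Since PR ≥ QP, only the acute value applies: ∠R ≈ 42.74°.
Then ∠P = 180° − ∠Q − ∠R ≈ 89.26°.
Law of sines gives RQ = PR·sin P/sin Q ≈ 557.01.

557.0052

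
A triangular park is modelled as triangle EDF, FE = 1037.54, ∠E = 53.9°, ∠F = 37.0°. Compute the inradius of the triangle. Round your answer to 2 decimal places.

r ≈ 209.37

The third angle is ∠D = 180° − ∠F − ∠E = 89.10°.
Law of sines: DF = FE·sin E/sin D ≈ 838.43.
Law of sines: ED = FE·sin F/sin D ≈ 624.48.
Area = ½·FE·DF·sin F ≈ 2.6176e+05.
Semiperimeter s = (838.43+1037.5+624.48)/2 = 1250.2.
Inradius = area/s = 2.6176e+05/1250.2 ≈ 209.37.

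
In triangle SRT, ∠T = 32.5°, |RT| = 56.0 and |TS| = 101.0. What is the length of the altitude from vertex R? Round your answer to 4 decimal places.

h_R ≈ 30.0888

By the law of cosines, |SR|² = |RT|² + |TS|² − 2·|RT|·|TS|·cos T = 3796.6, so |SR| ≈ 61.616.
Area = ½·|RT|·|TS|·sin T ≈ 1519.5.
The altitude from R has length 2·area/|TS| ≈ 30.089.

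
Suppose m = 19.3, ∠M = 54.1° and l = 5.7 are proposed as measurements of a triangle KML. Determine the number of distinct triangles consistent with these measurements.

l·sin M = 5.7·sin(54.1°) ≈ 4.617.
Since m ≥ l, exactly one triangle exists.

1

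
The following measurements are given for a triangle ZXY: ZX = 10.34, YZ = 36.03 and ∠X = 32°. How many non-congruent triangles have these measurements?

ZX·sin X = 10.34·sin(32°) ≈ 5.479.
Since YZ ≥ ZX, exactly one triangle exists.

1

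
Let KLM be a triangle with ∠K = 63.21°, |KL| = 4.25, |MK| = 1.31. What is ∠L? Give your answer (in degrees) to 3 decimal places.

By the law of cosines, |LM|² = |MK|² + |KL|² − 2·|MK|·|KL|·cos K = 14.76, so |LM| ≈ 3.8419.
Law of cosines again: cos L = (|KL|² + |LM|² − |MK|²)/(2·|KL|·|LM|) ≈ 0.95255, so ∠L ≈ 17.72°.

∠L ≈ 17.721°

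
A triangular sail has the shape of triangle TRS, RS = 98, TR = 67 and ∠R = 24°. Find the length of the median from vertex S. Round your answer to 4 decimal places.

68.7598

By the law of cosines, ST² = TR² + RS² − 2·TR·RS·cos R = 2096.3, so ST ≈ 45.786.
Median from S: ½√(2·RS² + 2·ST² − TR²) ≈ 68.76.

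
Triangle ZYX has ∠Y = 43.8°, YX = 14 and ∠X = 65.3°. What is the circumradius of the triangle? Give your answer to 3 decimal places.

R ≈ 7.408

The third angle is ∠Z = 180° − ∠Y − ∠X = 70.90°.
Law of sines: XZ = YX·sin Y/sin Z ≈ 10.255.
Law of sines: ZY = YX·sin X/sin Z ≈ 13.46.
Circumradius = YX/(2 sin Z) ≈ 7.4078.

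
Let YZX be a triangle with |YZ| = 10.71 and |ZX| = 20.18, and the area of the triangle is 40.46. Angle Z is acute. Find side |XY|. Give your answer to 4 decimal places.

From area = ½·|YZ|·|ZX|·sin Z, we get sin Z = 2·area/(|YZ|·|ZX|) ≈ 0.37441.
Taking the acute solution, ∠Z ≈ 21.99°.
Law of cosines then gives |XY| ≈ 11.006.

11.0055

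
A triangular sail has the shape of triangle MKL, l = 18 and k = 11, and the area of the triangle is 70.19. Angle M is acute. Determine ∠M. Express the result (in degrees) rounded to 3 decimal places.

From area = ½·k·l·sin M, we get sin M = 2·area/(k·l) ≈ 0.70899.
Taking the acute solution, ∠M ≈ 45.15°.

∠M ≈ 45.153°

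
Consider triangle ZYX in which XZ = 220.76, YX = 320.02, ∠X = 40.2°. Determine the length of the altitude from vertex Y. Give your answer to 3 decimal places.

By the law of cosines, ZY² = YX² + XZ² − 2·YX·XZ·cos X = 43227, so ZY ≈ 207.91.
Area = ½·YX·XZ·sin X ≈ 22800.
The altitude from Y has length 2·area/XZ ≈ 206.56.

206.559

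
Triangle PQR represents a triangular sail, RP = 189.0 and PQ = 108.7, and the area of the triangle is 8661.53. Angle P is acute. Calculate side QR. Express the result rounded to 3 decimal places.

From area = ½·RP·PQ·sin P, we get sin P = 2·area/(RP·PQ) ≈ 0.84321.
Taking the acute solution, ∠P ≈ 1.0032 rad.
Law of cosines then gives QR ≈ 159.52.

159.524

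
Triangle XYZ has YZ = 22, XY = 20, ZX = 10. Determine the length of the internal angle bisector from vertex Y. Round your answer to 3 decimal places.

t_Y ≈ 20.373

By the law of cosines, cos Y = (XY² + YZ² − ZX²) / (2·XY·YZ) ≈ 0.89091, so ∠Y ≈ 27.01°.
The bisector from Y has length 2·XY·YZ·cos(∠Y/2)/(XY+YZ) ≈ 20.373.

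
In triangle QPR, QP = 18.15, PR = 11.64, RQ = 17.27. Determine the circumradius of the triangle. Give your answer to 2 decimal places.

By the law of cosines, cos Q = (RQ² + QP² − PR²) / (2·RQ·QP) ≈ 0.78511, so ∠Q ≈ 0.6679 rad.
Circumradius = PR/(2 sin Q) ≈ 9.3968.

9.40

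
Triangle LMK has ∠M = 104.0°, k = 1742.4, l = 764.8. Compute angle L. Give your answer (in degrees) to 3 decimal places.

21.057

By the law of cosines, m² = k² + l² − 2·k·l·cos M = 4.2656e+06, so m ≈ 2065.3.
Law of cosines again: cos L = (m² + k² − l²)/(2·m·k) ≈ 0.93322, so ∠L ≈ 21.06°.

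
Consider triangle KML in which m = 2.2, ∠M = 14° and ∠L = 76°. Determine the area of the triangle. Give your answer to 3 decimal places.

area ≈ 9.706

The third angle is ∠K = 180° − ∠M − ∠L = 90.00°.
Law of sines: k = m·sin K/sin M ≈ 9.0938.
Law of sines: l = m·sin L/sin M ≈ 8.8237.
Area = ½·m·k·sin L ≈ 9.7061.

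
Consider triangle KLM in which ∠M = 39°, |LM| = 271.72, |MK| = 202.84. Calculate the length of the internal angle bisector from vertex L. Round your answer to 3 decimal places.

By the law of cosines, |KL|² = |LM|² + |MK|² − 2·|LM|·|MK|·cos M = 29310, so |KL| ≈ 171.2.
Law of cosines again: cos L = (|KL|² + |LM|² − |MK|²)/(2·|KL|·|LM|) ≈ 0.66637, so ∠L ≈ 48.21°.
The bisector from L has length 2·|KL|·|LM|·cos(∠L/2)/(|KL|+|LM|) ≈ 191.74.

191.736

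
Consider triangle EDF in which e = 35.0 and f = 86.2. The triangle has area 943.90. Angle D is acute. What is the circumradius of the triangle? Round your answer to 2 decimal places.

From area = ½·f·e·sin D, we get sin D = 2·area/(f·e) ≈ 0.62572.
Taking the acute solution, ∠D ≈ 38.74°.
Law of cosines then gives d ≈ 62.838.
Circumradius = d/(2 sin D) ≈ 50.213.

50.21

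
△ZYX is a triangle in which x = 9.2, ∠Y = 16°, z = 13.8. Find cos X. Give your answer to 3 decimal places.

cos X ≈ 0.890

By the law of cosines, y² = x² + z² − 2·x·z·cos Y = 30.996, so y ≈ 5.5674.
Law of cosines again: cos X = (z² + y² − x²)/(2·z·y) ≈ 0.89025, so ∠X ≈ 27.10°.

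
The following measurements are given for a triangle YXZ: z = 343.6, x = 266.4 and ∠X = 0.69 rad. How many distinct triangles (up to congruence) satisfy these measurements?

2

z·sin X = 343.6·sin(0.69 rad) ≈ 218.7.
Since z sin X < x < z (218.7 < 266.4 < 343.6), two triangles exist.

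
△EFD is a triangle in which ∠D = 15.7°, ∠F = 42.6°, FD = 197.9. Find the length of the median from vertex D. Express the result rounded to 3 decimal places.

The third angle is ∠E = 180° − ∠F − ∠D = 121.70°.
Law of sines: DE = FD·sin F/sin E ≈ 157.44.
Law of sines: EF = FD·sin D/sin E ≈ 62.942.
Median from D: ½√(2·FD² + 2·DE² − EF²) ≈ 176.03.

m_D ≈ 176.028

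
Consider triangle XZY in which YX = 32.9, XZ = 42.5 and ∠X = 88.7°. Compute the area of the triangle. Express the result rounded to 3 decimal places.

Area = ½·YX·XZ·sin X ≈ 698.95.

698.945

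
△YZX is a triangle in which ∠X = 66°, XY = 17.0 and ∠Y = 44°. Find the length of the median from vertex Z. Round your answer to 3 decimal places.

The third angle is ∠Z = 180° − ∠X − ∠Y = 70.00°.
Law of sines: ZX = XY·sin Y/sin Z ≈ 12.567.
Law of sines: YZ = XY·sin X/sin Z ≈ 16.527.
Median from Z: ½√(2·YZ² + 2·ZX² − XY²) ≈ 11.97.

11.970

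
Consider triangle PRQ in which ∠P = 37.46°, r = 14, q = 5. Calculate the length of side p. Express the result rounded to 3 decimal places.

10.482

By the law of cosines, p² = r² + q² − 2·r·q·cos P = 109.87, so p ≈ 10.482.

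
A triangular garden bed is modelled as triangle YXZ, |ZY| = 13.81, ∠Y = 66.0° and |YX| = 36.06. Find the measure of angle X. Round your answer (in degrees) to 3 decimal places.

22.510

By the law of cosines, |XZ|² = |ZY|² + |YX|² − 2·|ZY|·|YX|·cos Y = 1085.9, so |XZ| ≈ 32.954.
Law of cosines again: cos X = (|YX|² + |XZ|² − |ZY|²)/(2·|YX|·|XZ|) ≈ 0.92381, so ∠X ≈ 22.51°.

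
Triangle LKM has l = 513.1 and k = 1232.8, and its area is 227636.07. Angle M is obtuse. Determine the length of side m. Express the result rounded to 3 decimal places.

1631.365

From area = ½·l·k·sin M, we get sin M = 2·area/(l·k) ≈ 0.71974.
Taking the obtuse solution, ∠M ≈ 133.97°.
Law of cosines then gives m ≈ 1631.4.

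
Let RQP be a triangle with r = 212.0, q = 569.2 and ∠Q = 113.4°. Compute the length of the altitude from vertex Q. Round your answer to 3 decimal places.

154.065

Law of sines: sin R = r·sin Q/q ≈ 0.34182.
Since q ≥ r, only the acute value applies: ∠R ≈ 19.99°.
Then ∠P = 180° − ∠Q − ∠R ≈ 46.61°.
Law of sines gives p = q·sin P/sin Q ≈ 450.72.
Area = ½·q·r·sin P ≈ 43847.
The altitude from Q has length 2·area/q ≈ 154.06.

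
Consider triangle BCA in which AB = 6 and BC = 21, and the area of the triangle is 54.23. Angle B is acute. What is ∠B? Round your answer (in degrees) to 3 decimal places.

From area = ½·AB·BC·sin B, we get sin B = 2·area/(AB·BC) ≈ 0.86079.
Taking the acute solution, ∠B ≈ 59.41°.

∠B ≈ 59.406°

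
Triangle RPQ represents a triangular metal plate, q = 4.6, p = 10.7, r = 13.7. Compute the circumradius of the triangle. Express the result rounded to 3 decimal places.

By the law of cosines, cos R = (p² + q² − r²) / (2·p·q) ≈ -0.52865, so ∠R ≈ 2.1278 rad.
Circumradius = r/(2 sin R) ≈ 8.0698.

8.070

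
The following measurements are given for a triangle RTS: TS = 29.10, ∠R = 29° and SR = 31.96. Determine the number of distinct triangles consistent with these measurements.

2

SR·sin R = 31.96·sin(29°) ≈ 15.49.
Since SR sin R < TS < SR (15.49 < 29.10 < 31.96), two triangles exist.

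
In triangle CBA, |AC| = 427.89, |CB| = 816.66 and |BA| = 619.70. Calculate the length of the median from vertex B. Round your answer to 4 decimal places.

Median from B: ½√(2·|CB|² + 2·|BA|² − |AC|²) ≈ 692.61.

692.6098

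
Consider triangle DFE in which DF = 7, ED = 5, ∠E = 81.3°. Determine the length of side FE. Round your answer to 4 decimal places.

Law of sines: sin F = ED·sin E/DF ≈ 0.70607.
Since DF ≥ ED, only the acute value applies: ∠F ≈ 44.92°.
Then ∠D = 180° − ∠E − ∠F ≈ 53.78°.
Law of sines gives FE = DF·sin D/sin E ≈ 5.7133.

5.7133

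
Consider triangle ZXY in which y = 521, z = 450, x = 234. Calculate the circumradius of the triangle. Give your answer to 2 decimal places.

By the law of cosines, cos Z = (x² + y² − z²) / (2·x·y) ≈ 0.50731, so ∠Z ≈ 59.52°.
Circumradius = z/(2 sin Z) ≈ 261.09.

261.09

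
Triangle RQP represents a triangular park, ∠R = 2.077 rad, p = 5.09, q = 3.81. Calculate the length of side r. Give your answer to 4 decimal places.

By the law of cosines, r² = q² + p² − 2·q·p·cos R = 59.23, so r ≈ 7.6961.

7.6961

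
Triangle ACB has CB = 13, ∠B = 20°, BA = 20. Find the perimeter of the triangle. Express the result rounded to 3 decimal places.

perimeter ≈ 41.964

By the law of cosines, AC² = CB² + BA² − 2·CB·BA·cos B = 80.36, so AC ≈ 8.9644.
Semiperimeter s = (13+20+8.9644)/2 = 20.982.
Perimeter = 13 + 20 + 8.9644 = 41.964.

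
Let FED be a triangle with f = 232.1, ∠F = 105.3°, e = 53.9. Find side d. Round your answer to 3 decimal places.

211.980

Law of sines: sin E = e·sin F/f ≈ 0.22400.
Since f ≥ e, only the acute value applies: ∠E ≈ 12.94°.
Then ∠D = 180° − ∠F − ∠E ≈ 61.76°.
Law of sines gives d = f·sin D/sin F ≈ 211.98.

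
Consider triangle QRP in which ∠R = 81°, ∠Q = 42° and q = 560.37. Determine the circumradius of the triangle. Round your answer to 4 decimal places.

418.7299

The third angle is ∠P = 180° − ∠Q − ∠R = 57.00°.
Law of sines: r = q·sin R/sin Q ≈ 827.15.
Law of sines: p = q·sin P/sin Q ≈ 702.35.
Circumradius = q/(2 sin Q) ≈ 418.73.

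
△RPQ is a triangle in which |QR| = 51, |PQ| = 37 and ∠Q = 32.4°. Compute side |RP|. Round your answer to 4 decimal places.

27.9912

By the law of cosines, |RP|² = |PQ|² + |QR|² − 2·|PQ|·|QR|·cos Q = 783.51, so |RP| ≈ 27.991.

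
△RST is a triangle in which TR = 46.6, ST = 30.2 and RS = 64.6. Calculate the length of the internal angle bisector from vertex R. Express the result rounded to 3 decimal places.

t_R ≈ 52.805

By the law of cosines, cos R = (TR² + RS² − ST²) / (2·TR·RS) ≈ 0.90233, so ∠R ≈ 0.4457 rad.
The bisector from R has length 2·TR·RS·cos(∠R/2)/(TR+RS) ≈ 52.805.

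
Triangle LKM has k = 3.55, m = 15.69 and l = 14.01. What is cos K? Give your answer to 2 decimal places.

By the law of cosines, cos K = (m² + l² − k²) / (2·m·l) ≈ 0.97775, so ∠K ≈ 12.11°.

cos K ≈ 0.98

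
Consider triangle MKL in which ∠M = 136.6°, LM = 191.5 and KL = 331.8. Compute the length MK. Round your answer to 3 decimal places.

Law of sines: sin K = LM·sin M/KL ≈ 0.39656.
Since KL ≥ LM, only the acute value applies: ∠K ≈ 23.36°.
Then ∠L = 180° − ∠M − ∠K ≈ 20.04°.
Law of sines gives MK = KL·sin L/sin M ≈ 165.46.

165.457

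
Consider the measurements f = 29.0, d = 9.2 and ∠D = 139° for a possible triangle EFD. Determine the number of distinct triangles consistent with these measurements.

0

f·sin D = 29.0·sin(139°) ≈ 19.03.
Since ∠D is not acute, a triangle exists only if d > f; here d ≤ f, so there is no triangle.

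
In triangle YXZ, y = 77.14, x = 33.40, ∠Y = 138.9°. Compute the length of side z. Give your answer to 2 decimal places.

Law of sines: sin X = x·sin Y/y ≈ 0.28463.
Since y ≥ x, only the acute value applies: ∠X ≈ 16.54°.
Then ∠Z = 180° − ∠Y − ∠X ≈ 24.56°.
Law of sines gives z = y·sin Z/sin Y ≈ 48.78.

48.78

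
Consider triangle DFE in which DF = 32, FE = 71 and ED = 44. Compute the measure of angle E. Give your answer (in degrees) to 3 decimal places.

∠E ≈ 17.677°

By the law of cosines, cos E = (FE² + ED² − DF²) / (2·FE·ED) ≈ 0.95278, so ∠E ≈ 17.68°.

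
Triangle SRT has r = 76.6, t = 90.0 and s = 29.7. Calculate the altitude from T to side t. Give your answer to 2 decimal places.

Semiperimeter p = (29.7 + 76.6 + 90)/2 = 98.15.
Heron's formula: area = √(98.15·68.45·21.55·8.15) ≈ 1086.3.
The altitude from T has length 2·area/t ≈ 24.139.

24.14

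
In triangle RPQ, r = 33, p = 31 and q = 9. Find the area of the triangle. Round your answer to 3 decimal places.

Semiperimeter s = (33 + 31 + 9)/2 = 36.5.
Heron's formula: area = √(36.5·3.5·5.5·27.5) ≈ 139.

139.004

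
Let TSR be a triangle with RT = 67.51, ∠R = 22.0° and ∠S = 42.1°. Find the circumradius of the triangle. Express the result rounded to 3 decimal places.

The third angle is ∠T = 180° − ∠S − ∠R = 115.90°.
Law of sines: SR = RT·sin T/sin S ≈ 90.583.
Law of sines: TS = RT·sin R/sin S ≈ 37.722.
Circumradius = RT/(2 sin S) ≈ 50.349.

50.349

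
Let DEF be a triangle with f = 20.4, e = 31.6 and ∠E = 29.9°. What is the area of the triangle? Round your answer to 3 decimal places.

area ≈ 242.045

Law of sines: sin F = f·sin E/e ≈ 0.32181.
Since e ≥ f, only the acute value applies: ∠F ≈ 18.77°.
Then ∠D = 180° − ∠E − ∠F ≈ 131.33°.
Law of sines gives d = e·sin D/sin E ≈ 47.604.
Area = ½·e·f·sin D ≈ 242.04.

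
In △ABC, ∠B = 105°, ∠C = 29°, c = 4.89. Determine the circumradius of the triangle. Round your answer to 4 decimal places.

R ≈ 5.0432

The third angle is ∠A = 180° − ∠B − ∠C = 46.00°.
Law of sines: a = c·sin A/sin C ≈ 7.2556.
Law of sines: b = c·sin B/sin C ≈ 9.7427.
Circumradius = c/(2 sin C) ≈ 5.0432.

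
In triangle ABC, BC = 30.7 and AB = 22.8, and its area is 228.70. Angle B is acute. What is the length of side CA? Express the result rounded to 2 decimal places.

From area = ½·AB·BC·sin B, we get sin B = 2·area/(AB·BC) ≈ 0.65347.
Taking the acute solution, ∠B ≈ 40.80°.
Law of cosines then gives CA ≈ 20.066.

20.07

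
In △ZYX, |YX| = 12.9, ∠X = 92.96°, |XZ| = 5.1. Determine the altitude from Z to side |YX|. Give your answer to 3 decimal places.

5.093

By the law of cosines, |ZY|² = |YX|² + |XZ|² − 2·|YX|·|XZ|·cos X = 199.21, so |ZY| ≈ 14.114.
Area = ½·|YX|·|XZ|·sin X ≈ 32.851.
The altitude from Z has length 2·area/|YX| ≈ 5.0932.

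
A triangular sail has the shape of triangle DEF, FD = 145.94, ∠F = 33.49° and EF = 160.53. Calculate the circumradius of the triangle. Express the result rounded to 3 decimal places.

81.006

By the law of cosines, DE² = EF² + FD² − 2·EF·FD·cos F = 7991.7, so DE ≈ 89.396.
Area = ½·EF·FD·sin F ≈ 6463.6.
Circumradius = DE/(2 sin F) ≈ 81.006.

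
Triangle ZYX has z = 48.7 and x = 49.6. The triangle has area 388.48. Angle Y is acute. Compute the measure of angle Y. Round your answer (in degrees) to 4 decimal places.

From area = ½·x·z·sin Y, we get sin Y = 2·area/(x·z) ≈ 0.32165.
Taking the acute solution, ∠Y ≈ 18.76°.

18.7629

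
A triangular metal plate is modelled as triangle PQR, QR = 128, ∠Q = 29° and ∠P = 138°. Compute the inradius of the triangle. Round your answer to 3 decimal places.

r ≈ 10.124

The third angle is ∠R = 180° − ∠P − ∠Q = 13.00°.
Law of sines: RP = QR·sin Q/sin P ≈ 92.741.
Law of sines: PQ = QR·sin R/sin P ≈ 43.032.
Area = ½·QR·RP·sin R ≈ 1335.2.
Semiperimeter s = (128+92.741+43.032)/2 = 131.89.
Inradius = area/s = 1335.2/131.89 ≈ 10.124.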